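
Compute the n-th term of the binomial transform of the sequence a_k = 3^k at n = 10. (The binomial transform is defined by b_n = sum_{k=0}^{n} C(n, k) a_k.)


With a_k = 3^k, b_n = sum_{k=0}^{n} C(n, k) 3^k = (1 + 3)^n by the binomial theorem.
For n = 10: (1 + 3)^10 = 4^10 = 1048576.

1048576


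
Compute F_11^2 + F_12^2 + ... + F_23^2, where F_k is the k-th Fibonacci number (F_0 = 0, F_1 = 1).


There is a standard identity sum_{k=0}^{N} F_k^2 = F_N * F_{N+1} (proved inductively from the telescoping relation F_k^2 = F_k F_{k+1} - F_{k-1} F_k). Then
sum_{k=11}^{23} F_k^2 = F_23 F_24 - F_10 F_11.
Computing: F_23 = 28657, F_24 = 46368, F_10 = 55, F_11 = 89.
Sum = 28657 * 46368 - 55 * 89 = 1328762881.

1328762881


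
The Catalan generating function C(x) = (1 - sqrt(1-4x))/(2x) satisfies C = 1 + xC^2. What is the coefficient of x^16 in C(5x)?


Substituting x -> 5x scales the n-th coefficient by 5^n, so [x^16] C(5x) = 5^16 * C_16.
C_16 = C(2*16, 16)/(17) = 601080390/17 = 35357670.
So 5^16 * 35357670 = 152587890625 * 35357670 = 5395152282714843750.

5395152282714843750


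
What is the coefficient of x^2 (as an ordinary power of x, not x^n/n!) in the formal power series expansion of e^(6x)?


The exponential series is e^y = sum_{k>=0} y^k / k!. Substituting y = 6x gives
e^(6x) = sum_{k>=0} 6^k x^k / k!.
So the coefficient of x^n is a^n/n! with a = 6, n = 2:
6^2 / 2! = 36/2 = 18

18


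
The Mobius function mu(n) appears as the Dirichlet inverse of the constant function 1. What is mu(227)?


227 = 227 (all distinct primes).
mu(227) = (-1)^1 = -1

-1


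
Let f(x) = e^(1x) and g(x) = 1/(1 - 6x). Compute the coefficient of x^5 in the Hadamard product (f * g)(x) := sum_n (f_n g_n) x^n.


Expanding: f_k = 1^k/k! (from e^(1x)) and g_k = 6^k (from 1/(1 - 6x)). So the Hadamard coefficient (f * g)_k = 1^k 6^k / k! = (6)^k / k!.
For k = 5: 6^5/5! = 7776/120 = 324/5.

324/5


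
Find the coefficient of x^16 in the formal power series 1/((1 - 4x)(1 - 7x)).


By partial fractions or Cauchy convolution:
The coefficient equals sum_{k=0}^{16} 4^k * 7^(16-k).
= 77537778039341

77537778039341


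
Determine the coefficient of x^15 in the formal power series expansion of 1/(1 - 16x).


The geometric series identity gives 1/(1 - c x) = sum_{k>=0} c^k x^k, so the coefficient of x^k is c^k.
Here c = 16 and k = 15.
Computing: 16^15 = 1152921504606846976

1152921504606846976


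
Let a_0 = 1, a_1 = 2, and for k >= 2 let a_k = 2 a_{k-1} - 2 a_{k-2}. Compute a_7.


Iterating the recurrence forward:
a_0 = 1
a_1 = 2
a_2 = 2*2 - 2*1 = 2
a_3 = 2*2 - 2*2 = 0
a_4 = 2*0 - 2*2 = -4
a_5 = 2*-4 - 2*0 = -8
a_6 = 2*-8 - 2*-4 = -8
a_7 = 2*-8 - 2*-8 = 0
So a_7 = 0.

0


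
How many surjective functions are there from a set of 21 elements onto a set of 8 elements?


By inclusion-exclusion on which target elements are missed, the number of surjections from an n-set onto a k-set is
surj(n, k) = sum_{j=0}^{k} (-1)^j C(k, j) (k - j)^n.
Equivalently surj(n, k) = k! * S(n, k), where S(n, k) is the Stirling number of the second kind.
For n = 21, k = 8:
S(21, 8) = 132511015347084, so
surj = 8! * 132511015347084 = 40320 * 132511015347084 = 5342844138794426880.

5342844138794426880


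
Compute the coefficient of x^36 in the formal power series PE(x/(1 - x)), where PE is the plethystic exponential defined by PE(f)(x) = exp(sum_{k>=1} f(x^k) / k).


For f(x) = x/(1 - x) we have
sum_{k>=1} f(x^k) / k = sum_{k>=1} (1/k) * x^k / (1 - x^k) = sum_{k, m >= 1} x^(k m) / k,
which after exponentiating simplifies to
PE(x/(1 - x)) = prod_{k>=1} 1 / (1 - x^k).
This is the generating function for the partition function p(n), so the coefficient of x^36 is p(36).
Computing p(36) by dynamic programming over parts 1, 2, ..., 36: p(36) = 17977.

17977


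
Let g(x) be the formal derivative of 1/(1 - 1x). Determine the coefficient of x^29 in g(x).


Differentiate termwise: d/dx sum_{k>=0} 1^k x^k = sum_{k>=1} k 1^k x^(k-1) = sum_{j>=0} (j+1) 1^(j+1) x^j.
Equivalently, d/dx [1/(1 - 1x)] = 1/(1 - 1x)^2.
For j = 29: 30 * 1^30 = 30 * 1 = 30.

30


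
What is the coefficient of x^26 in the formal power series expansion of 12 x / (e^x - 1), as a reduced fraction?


The exponential generating function for Bernoulli numbers is
x / (e^x - 1) = sum_{k>=0} B_k x^k / k!.
So the coefficient of x^26 in 12 x / (e^x - 1) is 12 B_26 / 26!.
Computing: B_26 = 8553103/6, 26! = 403291461126605635584000000, giving
12 * 8553103/6 / 403291461126605635584000000 = 657931/15511210043330985984000000.

657931/15511210043330985984000000


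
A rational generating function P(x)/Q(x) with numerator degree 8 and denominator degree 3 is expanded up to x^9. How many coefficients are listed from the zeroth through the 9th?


Expanding up to x^9 gives the coefficients for x^0, x^1, ..., x^9.
That is 9 + 1 = 10 coefficients in total.

10


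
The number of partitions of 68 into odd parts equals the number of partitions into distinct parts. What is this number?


Computing partitions of 68 into odd parts (1, 3, 5, ...):
Using the generating function prod_{k>=0} 1/(1-x^(2k+1)),
the count is 24576

24576


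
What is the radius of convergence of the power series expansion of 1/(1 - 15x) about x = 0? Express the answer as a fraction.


Expanding 1/(1 - 15x) = sum_{k>=0} 15^k x^k, the series converges when |15x| < 1, i.e., |x| < 1/15.
So the radius of convergence is 1/15 = 1/15.

1/15


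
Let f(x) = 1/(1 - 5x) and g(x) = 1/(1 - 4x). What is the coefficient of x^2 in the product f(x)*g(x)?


The coefficient of x^n in f*g is the Cauchy product: sum_{k=0}^{n} a^k * b^(n-k).
With a=5, b=4, n=2:
sum_{k=0}^{2} 5^k * 4^(2-k)
= 61

61


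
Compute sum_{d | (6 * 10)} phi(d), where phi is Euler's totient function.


First, 6 * 10 = 60. One classical identity is sum_{d | n} phi(d) = n (each k in [1, n] has a unique gcd with n, and among the k's with gcd(k, n) = n/d there are phi(d) of them). So the sum equals 60. We also verify directly:
Divisors of 60: 1, 2, 3, 4, 5, 6, 10, 12, 15, 20, 30, 60.
phi values: 1, 1, 2, 2, 4, 2, 4, 4, 8, 8, 8, 16.
Sum = 60.

60


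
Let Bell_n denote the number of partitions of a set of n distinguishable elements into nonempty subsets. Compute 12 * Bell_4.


Bell_4 can be computed from the Bell triangle or from Dobinski's identity Bell_n = (1/e) * sum_{k>=0} k^n / k!.
Computing Bell_4 = 15.
Then 12 * 15 = 180.

180


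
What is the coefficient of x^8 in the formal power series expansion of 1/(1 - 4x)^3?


The general identity 1/(1 - c x)^r = sum_{k>=0} c^k C(k + r - 1, r - 1) x^k follows by substituting y = c x into 1/(1 - y)^r = sum_{k>=0} C(k + r - 1, r - 1) y^k.
For c = 4, r = 3, k = 8:
4^8 * C(10, 2) = 65536 * 45 = 2949120.

2949120


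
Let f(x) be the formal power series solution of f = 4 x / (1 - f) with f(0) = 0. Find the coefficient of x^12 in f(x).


Apply Lagrange inversion: f = 4 x * phi(f) with phi(t) = 1/(1 - t), so
[x^n] f = 4^n * (1/n) [t^(n-1)] phi(t)^n = 4^n * (1/n) [t^(n-1)] (1 - t)^(-n) = 4^n * (1/n) C(2n - 2, n - 1) = 4^n * C_{n-1}.
For n = 12: C_11 = C(22, 11) / 12 = 705432/12 = 58786.
With the 4^12 = 16777216 factor, the coefficient is 16777216 * 58786 = 986265419776.

986265419776


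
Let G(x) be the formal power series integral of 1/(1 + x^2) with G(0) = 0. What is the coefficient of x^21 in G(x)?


1/(1 + x^2) = sum_{j>=0} (-1)^j x^(2j). Integrating termwise with G(0) = 0:
G(x) = sum_{j>=0} (-1)^j x^(2j+1) / (2j+1) = arctan(x).
Only odd powers are nonzero. For x^21 write 21 = 2*10 + 1, giving
(-1)^10 / 21 = 1/21 = 1/21.

1/21


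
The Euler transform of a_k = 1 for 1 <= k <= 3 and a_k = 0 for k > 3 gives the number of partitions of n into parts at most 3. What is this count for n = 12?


Partitions of 12 into parts at most 3:
Using generating function (1-x)^(-1)(1-x^2)^(-1)(1-x^3)^(-1),
the coefficient of x^12 = 19

19


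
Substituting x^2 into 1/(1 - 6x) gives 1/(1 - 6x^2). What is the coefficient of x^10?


The coefficient of x^(2m) in 1/(1 - 6x^2) is 6^m.
With n = 10 = 2*5, the coefficient is 6^5 = 7776.

7776


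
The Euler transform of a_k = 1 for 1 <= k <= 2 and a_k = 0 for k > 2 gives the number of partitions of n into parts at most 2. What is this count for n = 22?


Partitions of 22 into parts at most 2:
Using generating function (1-x)^(-1)(1-x^2)^(-1),
the coefficient of x^22 = 12

12


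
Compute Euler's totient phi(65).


phi(n) counts integers in [1, n] coprime to n. Using the multiplicative formula phi(n) = n * prod_{p | n} (1 - 1/p):
65 = 5 * 13, so
phi(65) = 65 * (1 - 1/5) * (1 - 1/13) = 48.

48


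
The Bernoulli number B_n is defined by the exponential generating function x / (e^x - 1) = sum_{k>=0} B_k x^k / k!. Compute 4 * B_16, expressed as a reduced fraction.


Bernoulli numbers can also be computed recursively via B_0 = 1 and sum_{j=0}^{m} C(m+1, j) B_j = 0 for m >= 1. Odd-index Bernoulli numbers vanish for k >= 3.
Computing B_16 = -3617/510, so 4 * B_16 = 4 * -3617/510 = -7234/255.

-7234/255


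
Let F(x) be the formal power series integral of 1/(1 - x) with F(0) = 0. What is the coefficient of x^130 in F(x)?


1/(1 - x) = sum_{k>=0} x^k. Integrating termwise and using F(0) = 0 gives
F(x) = sum_{k>=0} x^(k+1) / (k+1) = sum_{m>=1} x^m / m = -ln(1 - x).
So the coefficient of x^130 is 1/130 = 1/130.

1/130


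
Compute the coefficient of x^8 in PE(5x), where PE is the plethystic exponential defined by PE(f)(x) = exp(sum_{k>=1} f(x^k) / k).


With f(x) = 5x, the exponent is sum_{k>=1} 5 x^k / k = 5 * (-ln(1 - x)). Exponentiating:
PE(5x) = exp(-5 ln(1 - x)) = 1/(1 - x)^5.
By the negative binomial expansion, [x^n] 1/(1 - x)^5 = C(n + 4, 4).
For n = 8: C(12, 4) = 495.

495


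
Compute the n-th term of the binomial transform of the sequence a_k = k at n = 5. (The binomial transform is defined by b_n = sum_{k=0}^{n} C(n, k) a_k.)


With a_k = k, b_n = sum_{k=0}^{n} C(n, k) k. Using k * C(n, k) = n * C(n-1, k-1) gives b_n = n * sum_{k>=1} C(n-1, k-1) = n * 2^(n-1).
For n = 5: 5 * 2^4 = 5 * 16 = 80.

80


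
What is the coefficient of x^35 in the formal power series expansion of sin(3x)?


The Maclaurin series is sin(t) = sum_{k>=0} (-1)^k t^(2k+1) / (2k+1)!, so substituting t = 3x, only odd powers of x are nonzero, with coefficient of x^(2k+1) equal to (-1)^k 3^(2k+1) / (2k+1)!.
Write 35 = 2*17 + 1, giving the coefficient (-1)^17 * 3^35 / 35! = -50031545098999707/10333147966386144929666651337523200000000 = -3486784401/720134848346716926220697600000000.

-3486784401/720134848346716926220697600000000


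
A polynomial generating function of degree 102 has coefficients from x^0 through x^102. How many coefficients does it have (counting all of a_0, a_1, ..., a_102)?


A polynomial of degree 102 takes the form a_0 + a_1 x + ... + a_102 x^102.
The number of coefficients is 102 + 1 = 103.

103


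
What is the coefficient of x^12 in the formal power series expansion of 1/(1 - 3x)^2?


The general identity 1/(1 - c x)^r = sum_{k>=0} c^k C(k + r - 1, r - 1) x^k follows by substituting y = c x into 1/(1 - y)^r = sum_{k>=0} C(k + r - 1, r - 1) y^k.
For c = 3, r = 2, k = 12:
3^12 * C(13, 1) = 531441 * 13 = 6908733.

6908733


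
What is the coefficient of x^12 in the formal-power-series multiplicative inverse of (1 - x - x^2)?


Let the inverse be f(x) = sum_{k>=0} a_k x^k. From f(x) * (1 - x - x^2) = 1 and matching coefficients:
 x^0: a_0 = 1.
 x^1: a_1 - a_0 = 0, so a_1 = 1.
 x^k (k >= 2): a_k - a_{k-1} - a_{k-2} = 0, i.e. a_k = a_{k-1} + a_{k-2}.
This is the Fibonacci-type recurrence shifted so that a_0 = a_1 = 1.
Iterating: a_0=1, a_1=1, a_2=2, a_3=3, a_4=5, a_5=8, a_6=13, a_7=21, a_8=34, a_9=55, ...
a_12 = 233.

233


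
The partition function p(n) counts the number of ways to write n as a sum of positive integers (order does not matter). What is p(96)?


Using the generating function prod_{k>=1} 1/(1-x^k), we compute p(96).
By dynamic programming over parts 1 through 96:
p(96) = 118114304

118114304


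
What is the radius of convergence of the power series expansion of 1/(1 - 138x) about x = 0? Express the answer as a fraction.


Expanding 1/(1 - 138x) = sum_{k>=0} 138^k x^k, the series converges when |138x| < 1, i.e., |x| < 1/138.
So the radius of convergence is 1/138 = 1/138.

1/138


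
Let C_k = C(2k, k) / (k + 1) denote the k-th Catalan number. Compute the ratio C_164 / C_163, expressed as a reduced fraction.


Using C_k = (2k)! / (k! (k+1)!), the ratio C_{k+1}/C_k simplifies to
C_{k+1}/C_k = [(2k+2)! / ((k+1)! (k+2)!)] * [k! (k+1)! / (2k)!]
 = (2k+2)(2k+1) / ((k+1)(k+2)) = 2(2k+1) / (k+2).
For k = 163: 2(2*163 + 1) / (163 + 2) = 654/165 = 218/55.

218/55


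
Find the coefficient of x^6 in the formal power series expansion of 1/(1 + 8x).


Write 1/(1 + c x) = 1/(1 - (-c) x) and apply the geometric-series identity
1/(1 - y) = sum_{k>=0} y^k to get 1/(1 + c x) = sum_{k>=0} (-c)^k x^k.
So the coefficient of x^k is (-c)^k = (-1)^k * c^k.
Here c = 8 and k = 6:
(-8)^6 = 1 * 262144 = 262144

262144


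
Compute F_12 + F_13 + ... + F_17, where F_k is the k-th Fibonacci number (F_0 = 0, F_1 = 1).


Use the identity sum_{k=0}^{N} F_k = F_{N+2} - 1 (which follows from F_{k+2} - F_{k+1} = F_k). Then
sum_{k=12}^{17} F_k = (F_{19} - 1) - (F_{13} - 1) = F_{19} - F_{13}.
Computing: F_{19} = 4181, F_{13} = 233, so
Sum = 4181 - 233 = 3948.

3948


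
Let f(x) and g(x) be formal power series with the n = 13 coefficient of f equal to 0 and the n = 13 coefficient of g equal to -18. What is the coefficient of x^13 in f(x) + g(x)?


Addition of formal power series is termwise.
The coefficient of x^13 in f + g = 0 + -18
= -18

-18


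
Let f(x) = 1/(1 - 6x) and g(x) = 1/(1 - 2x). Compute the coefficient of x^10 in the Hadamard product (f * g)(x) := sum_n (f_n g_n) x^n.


f has coefficients f_k = 6^k and g has coefficients g_k = 2^k, so the Hadamard product has coefficient (f*g)_k = 6^k * 2^k = 12^k.
For k = 10: 12^10 = 61917364224.

61917364224


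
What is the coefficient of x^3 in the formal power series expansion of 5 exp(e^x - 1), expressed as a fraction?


exp(e^x - 1) is the exponential generating function for the Bell numbers Bell_k: exp(e^x - 1) = sum_{k>=0} Bell_k x^k / k!.
So the coefficient of x^3 in 5 exp(e^x - 1) is 5 Bell_3 / 3!.
Computing: Bell_3 = 5 and 3! = 6, giving
5 * 5/6 = 25/6.

25/6


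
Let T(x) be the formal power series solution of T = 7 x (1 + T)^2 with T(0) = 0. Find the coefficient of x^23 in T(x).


Apply the Lagrange inversion formula: if T = 7 x * phi(T) with phi(t) = (1 + t)^2, then [x^n] T = 7^n * (1/n) [t^(n-1)] phi(t)^n = 7^n * (1/n) [t^(n-1)] (1 + t)^(2n) = 7^n * (1/n) C(2n, n-1).
Using the identity C(2n, n-1) = C(2n, n) * n / (n+1), the unscaled factor equals C(2n, n) / (n+1) = C_n, the n-th Catalan number.
For n = 23: C_23 = C(46, 23) / 24 = 8233430727600/24 = 343059613650.
With the 7^23 = 27368747340080916343 factor, the coefficient is 27368747340080916343 * 343059613650 = 9389111888572624320367550881950.

9389111888572624320367550881950


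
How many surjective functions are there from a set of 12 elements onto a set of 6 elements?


By inclusion-exclusion on which target elements are missed, the number of surjections from an n-set onto a k-set is
surj(n, k) = sum_{j=0}^{k} (-1)^j C(k, j) (k - j)^n.
Equivalently surj(n, k) = k! * S(n, k), where S(n, k) is the Stirling number of the second kind.
For n = 12, k = 6:
S(12, 6) = 1323652, so
surj = 6! * 1323652 = 720 * 1323652 = 953029440.

953029440


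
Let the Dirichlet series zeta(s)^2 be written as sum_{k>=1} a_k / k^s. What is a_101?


The Dirichlet convolution of the constant function 1 with itself gives (1 * 1)(k) = sum_{d | k} 1 = d(k), the number of positive divisors of k.
Since zeta(s) = sum_{k>=1} 1/k^s, we have zeta(s)^2 = sum_{k>=1} d(k)/k^s, so a_k = d(k).
For k = 101: the divisors are 1, 101.
Count = 2.

2


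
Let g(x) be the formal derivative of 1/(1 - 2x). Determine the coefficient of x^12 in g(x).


Differentiate termwise: d/dx sum_{k>=0} 2^k x^k = sum_{k>=1} k 2^k x^(k-1) = sum_{j>=0} (j+1) 2^(j+1) x^j.
Equivalently, d/dx [1/(1 - 2x)] = 2/(1 - 2x)^2.
For j = 12: 13 * 2^13 = 13 * 8192 = 106496.

106496


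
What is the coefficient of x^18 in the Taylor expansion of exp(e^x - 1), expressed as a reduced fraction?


exp(e^x - 1) = sum_{k>=0} Bell_k x^k / k!, where Bell_k is the k-th Bell number.
So the coefficient of x^18 is Bell_18 / 18!.
Computing: Bell_18 = 682076806159 and 18! = 6402373705728000, giving
682076806159/6402373705728000 = 97439543737/914624815104000.

97439543737/914624815104000


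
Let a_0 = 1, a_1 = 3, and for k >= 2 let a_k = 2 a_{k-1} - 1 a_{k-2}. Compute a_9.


Iterating the recurrence forward:
a_0 = 1
a_1 = 3
a_2 = 2*3 - 1*1 = 5
a_3 = 2*5 - 1*3 = 7
a_4 = 2*7 - 1*5 = 9
a_5 = 2*9 - 1*7 = 11
a_6 = 2*11 - 1*9 = 13
a_7 = 2*13 - 1*11 = 15
a_8 = 2*15 - 1*13 = 17
a_9 = 2*17 - 1*15 = 19
So a_9 = 19.

19


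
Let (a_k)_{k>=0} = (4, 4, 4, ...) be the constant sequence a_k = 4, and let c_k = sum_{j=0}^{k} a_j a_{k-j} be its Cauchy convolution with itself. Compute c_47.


Since a_j = 4 for all j >= 0, the convolution sum becomes
c_k = sum_{j=0}^{k} 4 * 4 = 16 * (k + 1).
Equivalently, the generating function of (a_k) is 4/(1 - x) and its square is 16/(1 - x)^2 = sum_{k>=0} 16(k + 1) x^k.
For k = 47: 16 * 48 = 768.

768


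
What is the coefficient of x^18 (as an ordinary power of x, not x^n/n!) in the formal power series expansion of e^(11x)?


The exponential series is e^y = sum_{k>=0} y^k / k!. Substituting y = 11x gives
e^(11x) = sum_{k>=0} 11^k x^k / k!.
So the coefficient of x^n is a^n/n! with a = 11, n = 18:
11^18 / 18! = 5559917313492231481/6402373705728000 = 505447028499293771/582033973248000

505447028499293771/582033973248000


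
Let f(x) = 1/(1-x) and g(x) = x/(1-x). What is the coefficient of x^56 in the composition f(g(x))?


First simplify the composition: f(g(x)) = 1/(1 - x/(1-x)) = (1-x)/((1-x) - x) = (1-x)/(1-2x).
Now extract the coefficient. Write (1-x)/(1-2x) = 1/(1-2x) - x/(1-2x).
The coefficient of x^n in 1/(1-2x) is 2^n, and in x/(1-2x) is 2^(n-1) (for n >= 1).
So the coefficient of x^56 is 2^56 - 2^55 = 72057594037927936 - 36028797018963968 = 36028797018963968.

36028797018963968


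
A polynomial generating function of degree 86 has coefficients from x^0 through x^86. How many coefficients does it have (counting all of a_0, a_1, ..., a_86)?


A polynomial of degree 86 takes the form a_0 + a_1 x + ... + a_86 x^86.
The number of coefficients is 86 + 1 = 87.

87


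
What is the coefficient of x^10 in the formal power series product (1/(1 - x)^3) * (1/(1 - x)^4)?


Combine the factors: (1/(1 - x)^3) * (1/(1 - x)^4) = 1/(1 - x)^7.
Then use 1/(1 - x)^r = sum_{k>=0} C(k + r - 1, r - 1) x^k with r = 7 and k = 10:
C(16, 6) = 8008.

8008


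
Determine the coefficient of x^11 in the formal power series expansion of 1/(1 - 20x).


The geometric series identity gives 1/(1 - c x) = sum_{k>=0} c^k x^k, so the coefficient of x^k is c^k.
Here c = 20 and k = 11.
Computing: 20^11 = 204800000000000

204800000000000


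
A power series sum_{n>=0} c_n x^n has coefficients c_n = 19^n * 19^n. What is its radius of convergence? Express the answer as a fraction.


By the root test (Cauchy-Hadamard), the radius is R = 1 / limsup_n |c_n|^(1/n).
Here |c_n|^(1/n) = (19^n * 19^n)^(1/n) = 19 * 19 = 361 for all n.
So R = 1/361 = 1/361.

1/361


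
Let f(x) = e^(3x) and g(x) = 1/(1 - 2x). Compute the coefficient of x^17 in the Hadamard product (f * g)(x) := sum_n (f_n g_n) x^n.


Expanding: f_k = 3^k/k! (from e^(3x)) and g_k = 2^k (from 1/(1 - 2x)). So the Hadamard coefficient (f * g)_k = 3^k 2^k / k! = (6)^k / k!.
For k = 17: 6^17/17! = 16926659444736/355687428096000 = 708588/14889875.

708588/14889875


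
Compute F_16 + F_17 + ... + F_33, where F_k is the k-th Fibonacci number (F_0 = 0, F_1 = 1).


Use the identity sum_{k=0}^{N} F_k = F_{N+2} - 1 (which follows from F_{k+2} - F_{k+1} = F_k). Then
sum_{k=16}^{33} F_k = (F_{35} - 1) - (F_{17} - 1) = F_{35} - F_{17}.
Computing: F_{35} = 9227465, F_{17} = 1597, so
Sum = 9227465 - 1597 = 9225868.

9225868


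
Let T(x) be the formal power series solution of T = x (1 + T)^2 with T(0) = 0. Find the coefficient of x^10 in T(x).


Apply the Lagrange inversion formula: if T = x * phi(T) with phi(t) = (1 + t)^2, then [x^n] T = (1/n) [t^(n-1)] phi(t)^n = (1/n) [t^(n-1)] (1 + t)^(2n) = (1/n) C(2n, n-1).
Using the identity C(2n, n-1) = C(2n, n) * n / (n+1), the unscaled factor equals C(2n, n) / (n+1) = C_n, the n-th Catalan number.
For n = 10: C_10 = C(20, 10) / 11 = 184756/11 = 16796 = 16796.

16796


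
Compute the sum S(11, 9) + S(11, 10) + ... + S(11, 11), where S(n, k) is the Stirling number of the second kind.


By definition, S(n, k) counts partitions of an n-set into exactly k nonempty blocks.
Computing row n = 11 for k = 9..11:
S(11, k): 1155, 55, 1
Sum = 1211.

1211


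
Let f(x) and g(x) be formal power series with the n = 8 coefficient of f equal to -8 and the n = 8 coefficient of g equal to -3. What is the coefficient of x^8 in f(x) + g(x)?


Addition of formal power series is termwise.
The coefficient of x^8 in f + g = -8 + -3
= -11

-11


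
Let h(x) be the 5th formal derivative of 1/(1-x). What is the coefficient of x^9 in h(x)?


Differentiating 5 times: d^5/dx^5 [1/(1-x)] = 5!/(1-x)^6.
The expansion 1/(1-x)^6 = sum_{k>=0} C(k+5, 5) x^k, so the coefficient of x^n in 5!/(1-x)^6 is 5! * C(n+5, 5).
For n = 9: 120 * C(14, 5) = 120 * 2002 = 240240

240240


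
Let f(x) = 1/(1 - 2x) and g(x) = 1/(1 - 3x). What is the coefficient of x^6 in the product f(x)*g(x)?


The coefficient of x^n in f*g is the Cauchy product: sum_{k=0}^{n} a^k * b^(n-k).
With a=2, b=3, n=6:
sum_{k=0}^{6} 2^k * 3^(6-k)
= 2059

2059


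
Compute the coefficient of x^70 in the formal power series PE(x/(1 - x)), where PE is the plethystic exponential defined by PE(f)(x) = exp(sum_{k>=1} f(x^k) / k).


For f(x) = x/(1 - x) we have
sum_{k>=1} f(x^k) / k = sum_{k>=1} (1/k) * x^k / (1 - x^k) = sum_{k, m >= 1} x^(k m) / k,
which after exponentiating simplifies to
PE(x/(1 - x)) = prod_{k>=1} 1 / (1 - x^k).
This is the generating function for the partition function p(n), so the coefficient of x^70 is p(70).
Computing p(70) by dynamic programming over parts 1, 2, ..., 70: p(70) = 4087968.

4087968


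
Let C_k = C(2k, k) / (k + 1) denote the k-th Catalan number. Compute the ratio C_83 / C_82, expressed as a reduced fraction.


Using C_k = (2k)! / (k! (k+1)!), the ratio C_{k+1}/C_k simplifies to
C_{k+1}/C_k = [(2k+2)! / ((k+1)! (k+2)!)] * [k! (k+1)! / (2k)!]
 = (2k+2)(2k+1) / ((k+1)(k+2)) = 2(2k+1) / (k+2).
For k = 82: 2(2*82 + 1) / (82 + 2) = 330/84 = 55/14.

55/14


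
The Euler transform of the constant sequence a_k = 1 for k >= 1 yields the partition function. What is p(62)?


The Euler transform converts the sequence a_k = 1 into the number of integer partitions.
Using the recurrence or dynamic programming:
p(62) = 1300156

1300156


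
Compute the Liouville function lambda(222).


The Liouville function is lambda(k) = (-1)^Omega(k), where Omega(k) counts the prime factors of k with multiplicity.
Factoring: 222 = 2 * 3 * 37, so Omega(222) = 3.
lambda(222) = (-1)^3 = -1.

-1


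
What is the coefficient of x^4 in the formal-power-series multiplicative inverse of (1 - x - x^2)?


Let the inverse be f(x) = sum_{k>=0} a_k x^k. From f(x) * (1 - x - x^2) = 1 and matching coefficients:
 x^0: a_0 = 1.
 x^1: a_1 - a_0 = 0, so a_1 = 1.
 x^k (k >= 2): a_k - a_{k-1} - a_{k-2} = 0, i.e. a_k = a_{k-1} + a_{k-2}.
This is the Fibonacci-type recurrence shifted so that a_0 = a_1 = 1.
Iterating: a_0=1, a_1=1, a_2=2, a_3=3, a_4=5
a_4 = 5.

5


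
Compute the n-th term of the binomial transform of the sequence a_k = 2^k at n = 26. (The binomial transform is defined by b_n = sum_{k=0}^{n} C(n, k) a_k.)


With a_k = 2^k, b_n = sum_{k=0}^{n} C(n, k) 2^k = (1 + 2)^n by the binomial theorem.
For n = 26: (1 + 2)^26 = 3^26 = 2541865828329.

2541865828329


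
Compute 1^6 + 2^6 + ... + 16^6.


This power sum has a closed form given by Faulhaber's formula
sum_{k=1}^{m} k^p = (1 / (p + 1)) * sum_{j=0}^{p} C(p + 1, j) B_j m^(p + 1 - j),
but for small m direct computation is fastest:
1 + 64 + 729 + 4096 + 15625 + 46656 + 117649 + 262144 + 531441 + 1000000 + 1771561 + 2985984 + 4826809 + 7529536 + 11390625 + 16777216 = 47260136.

47260136


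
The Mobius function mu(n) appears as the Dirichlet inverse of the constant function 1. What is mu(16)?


16 has a squared prime factor, so mu(16) = 0.
Factorization reveals a repeated prime.

0


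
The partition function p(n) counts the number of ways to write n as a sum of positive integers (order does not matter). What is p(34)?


Using the generating function prod_{k>=1} 1/(1-x^k), we compute p(34).
By dynamic programming over parts 1 through 34:
p(34) = 12310

12310


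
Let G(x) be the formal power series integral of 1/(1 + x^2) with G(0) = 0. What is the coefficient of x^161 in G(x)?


1/(1 + x^2) = sum_{j>=0} (-1)^j x^(2j). Integrating termwise with G(0) = 0:
G(x) = sum_{j>=0} (-1)^j x^(2j+1) / (2j+1) = arctan(x).
Only odd powers are nonzero. For x^161 write 161 = 2*80 + 1, giving
(-1)^80 / 161 = 1/161 = 1/161.

1/161


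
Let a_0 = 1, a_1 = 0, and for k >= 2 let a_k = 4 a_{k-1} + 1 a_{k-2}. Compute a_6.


Iterating the recurrence forward:
a_0 = 1
a_1 = 0
a_2 = 4*0 + 1*1 = 1
a_3 = 4*1 + 1*0 = 4
a_4 = 4*4 + 1*1 = 17
a_5 = 4*17 + 1*4 = 72
a_6 = 4*72 + 1*17 = 305
So a_6 = 305.

305


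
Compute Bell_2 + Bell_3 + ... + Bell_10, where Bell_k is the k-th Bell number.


Recall Bell_k counts set partitions of a k-set (with Bell_0 = 1 by convention).
Bell_2 through Bell_10: 2, 5, 15, 52, 203, 877, 4140, 21147, 115975
Sum = 2 + 5 + 15 + 52 + 203 + 877 + 4140 + 21147 + 115975 = 142416.

142416


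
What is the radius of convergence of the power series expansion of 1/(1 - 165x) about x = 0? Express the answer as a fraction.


Expanding 1/(1 - 165x) = sum_{k>=0} 165^k x^k, the series converges when |165x| < 1, i.e., |x| < 1/165.
So the radius of convergence is 1/165 = 1/165.

1/165


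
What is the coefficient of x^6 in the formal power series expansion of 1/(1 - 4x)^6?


The general identity 1/(1 - c x)^r = sum_{k>=0} c^k C(k + r - 1, r - 1) x^k follows by substituting y = c x into 1/(1 - y)^r = sum_{k>=0} C(k + r - 1, r - 1) y^k.
For c = 4, r = 6, k = 6:
4^6 * C(11, 5) = 4096 * 462 = 1892352.

1892352


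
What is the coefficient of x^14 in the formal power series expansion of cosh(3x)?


The Maclaurin series is cosh(t) = sum_{m>=0} t^(2m) / (2m)!, so substituting t = 3x, only even powers of x are nonzero, with coefficient of x^(2m) equal to 3^(2m) / (2m)!.
For x^14 the coefficient is 3^14/14! = 4782969/87178291200 = 19683/358758400.

19683/358758400


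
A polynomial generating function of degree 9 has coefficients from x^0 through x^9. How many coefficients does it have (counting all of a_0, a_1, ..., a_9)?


A polynomial of degree 9 takes the form a_0 + a_1 x + ... + a_9 x^9.
The number of coefficients is 9 + 1 = 10.

10


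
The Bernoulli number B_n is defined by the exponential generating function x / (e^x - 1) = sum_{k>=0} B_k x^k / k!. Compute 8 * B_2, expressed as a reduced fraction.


Bernoulli numbers can also be computed recursively via B_0 = 1 and sum_{j=0}^{m} C(m+1, j) B_j = 0 for m >= 1. Odd-index Bernoulli numbers vanish for k >= 3.
Computing B_2 = 1/6, so 8 * B_2 = 8 * 1/6 = 4/3.

4/3


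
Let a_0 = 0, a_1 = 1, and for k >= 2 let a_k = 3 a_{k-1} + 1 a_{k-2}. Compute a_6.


Iterating the recurrence forward:
a_0 = 0
a_1 = 1
a_2 = 3*1 + 1*0 = 3
a_3 = 3*3 + 1*1 = 10
a_4 = 3*10 + 1*3 = 33
a_5 = 3*33 + 1*10 = 109
a_6 = 3*109 + 1*33 = 360
So a_6 = 360.

360


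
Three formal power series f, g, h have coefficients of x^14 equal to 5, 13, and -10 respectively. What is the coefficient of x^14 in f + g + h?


Series addition is componentwise:
5 + 13 + -10
= 8

8


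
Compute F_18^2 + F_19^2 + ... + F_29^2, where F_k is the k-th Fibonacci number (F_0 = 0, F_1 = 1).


There is a standard identity sum_{k=0}^{N} F_k^2 = F_N * F_{N+1} (proved inductively from the telescoping relation F_k^2 = F_k F_{k+1} - F_{k-1} F_k). Then
sum_{k=18}^{29} F_k^2 = F_29 F_30 - F_17 F_18.
Computing: F_29 = 514229, F_30 = 832040, F_17 = 1597, F_18 = 2584.
Sum = 514229 * 832040 - 1597 * 2584 = 427854970512.

427854970512


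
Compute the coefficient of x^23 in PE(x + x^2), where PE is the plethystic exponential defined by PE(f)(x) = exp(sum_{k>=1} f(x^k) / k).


With f(x) = x + x^2, the exponent is sum_{k>=1} (x^k + x^(2k)) / k = -ln(1 - x) - ln(1 - x^2). Exponentiating:
PE(x + x^2) = 1 / ((1 - x)(1 - x^2)).
This is the generating function for partitions of n into parts of size 1 or 2. The number of 2's can be any j in 0..11, and the rest are 1's, so
[x^23] = floor(23/2) + 1 = 12.

12


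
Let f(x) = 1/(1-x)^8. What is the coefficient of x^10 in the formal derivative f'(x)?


Differentiate: d/dx [ 1/(1-x)^r ] = r / (1-x)^(r+1).
Here r = 8, so f'(x) = 8 / (1-x)^9.
The expansion of 1/(1-x)^(r+1) has coefficient of x^n equal to C(n+r, r).
So the coefficient of x^10 in f'(x) is
8 * C(18, 8) = 8 * 43758 = 350064

350064


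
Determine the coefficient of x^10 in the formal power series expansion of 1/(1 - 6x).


The geometric series identity gives 1/(1 - c x) = sum_{k>=0} c^k x^k, so the coefficient of x^k is c^k.
Here c = 6 and k = 10.
Computing: 6^10 = 60466176

60466176


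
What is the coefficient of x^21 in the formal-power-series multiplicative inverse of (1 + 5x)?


The inverse is 1/(1 + 5x). Apply the geometric identity 1/(1 - y) = sum_{k>=0} y^k with y = -5x:
1/(1 + 5x) = sum_{k>=0} (-5)^k x^k.
So the coefficient of x^21 is (-5)^21 = -476837158203125.

-476837158203125


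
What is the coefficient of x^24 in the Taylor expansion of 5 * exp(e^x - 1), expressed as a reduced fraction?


exp(e^x - 1) = sum_{k>=0} Bell_k x^k / k!, where Bell_k is the k-th Bell number.
So the coefficient of x^24 is 5 * Bell_24 / 24!.
Computing: Bell_24 = 445958869294805289 and 24! = 620448401733239439360000, giving
5 * 445958869294805289/620448401733239439360000 = 148652956431601763/41363226782215962624000.

148652956431601763/41363226782215962624000


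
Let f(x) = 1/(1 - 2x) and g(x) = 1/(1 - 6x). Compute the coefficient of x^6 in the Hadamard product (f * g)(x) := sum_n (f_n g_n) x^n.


f has coefficients f_k = 2^k and g has coefficients g_k = 6^k, so the Hadamard product has coefficient (f*g)_k = 2^k * 6^k = 12^k.
For k = 6: 12^6 = 2985984.

2985984


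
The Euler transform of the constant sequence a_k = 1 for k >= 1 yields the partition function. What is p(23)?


The Euler transform converts the sequence a_k = 1 into the number of integer partitions.
Using the recurrence or dynamic programming:
p(23) = 1255

1255


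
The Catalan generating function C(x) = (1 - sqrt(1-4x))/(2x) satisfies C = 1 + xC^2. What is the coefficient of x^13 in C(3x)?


Substituting x -> 3x scales the n-th coefficient by 3^n, so [x^13] C(3x) = 3^13 * C_13.
C_13 = C(2*13, 13)/(14) = 10400600/14 = 742900.
So 3^13 * 742900 = 1594323 * 742900 = 1184422556700.

1184422556700


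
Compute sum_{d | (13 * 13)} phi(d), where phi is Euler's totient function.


First, 13 * 13 = 169. One classical identity is sum_{d | n} phi(d) = n (each k in [1, n] has a unique gcd with n, and among the k's with gcd(k, n) = n/d there are phi(d) of them). So the sum equals 169. We also verify directly:
Divisors of 169: 1, 13, 169.
phi values: 1, 12, 156.
Sum = 169.

169


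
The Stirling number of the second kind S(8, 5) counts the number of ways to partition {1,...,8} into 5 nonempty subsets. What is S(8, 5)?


Using the explicit formula S(n,k) = (1/k!) sum_{j=0}^{k} (-1)^(k-j) C(k,j) j^n:
S(8, 5) = 1050
Equivalently, S(n,k) is n! times the coefficient of x^n in the EGF (e^x - 1)^k / k!.

1050


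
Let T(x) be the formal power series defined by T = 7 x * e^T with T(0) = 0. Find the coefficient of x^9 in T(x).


Apply the Lagrange inversion formula: if T = 7 x * phi(T) with phi(t) = e^t, then
[x^n] T = 7^n * (1/n) [t^(n-1)] phi(t)^n = 7^n * (1/n) [t^(n-1)] e^(n t) = 7^n * (1/n) * n^(n-1) / (n-1)! = 7^n * n^(n-1) / n!.
When c = 1 this is the Cayley count of rooted labeled trees on n vertices, divided by n!.
For n = 9: 7^9 * 9^8 / 9! = 40353607 * 43046721/362880 = 3063651608241/640.

3063651608241/640


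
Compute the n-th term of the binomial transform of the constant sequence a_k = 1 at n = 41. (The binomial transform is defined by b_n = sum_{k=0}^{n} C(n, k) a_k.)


With a_k = 1 for all k, b_n = sum_{k=0}^{n} C(n, k) = 2^n by the binomial theorem.
For n = 41: 2^41 = 2199023255552.

2199023255552


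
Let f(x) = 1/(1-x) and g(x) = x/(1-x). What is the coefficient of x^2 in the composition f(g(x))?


First simplify the composition: f(g(x)) = 1/(1 - x/(1-x)) = (1-x)/((1-x) - x) = (1-x)/(1-2x).
Now extract the coefficient. Write (1-x)/(1-2x) = 1/(1-2x) - x/(1-2x).
The coefficient of x^n in 1/(1-2x) is 2^n, and in x/(1-2x) is 2^(n-1) (for n >= 1).
So the coefficient of x^2 is 2^2 - 2^1 = 4 - 2 = 2.

2


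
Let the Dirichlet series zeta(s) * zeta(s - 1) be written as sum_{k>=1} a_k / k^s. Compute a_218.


Convolution gives a_k = sum_{d | k} d * 1 = sum_{d | k} d = sigma(k), the sum of positive divisors of k.
For k = 218, the divisors are 1, 2, 109, 218, so
sigma(218) = 1 + 2 + 109 + 218 = 330.

330


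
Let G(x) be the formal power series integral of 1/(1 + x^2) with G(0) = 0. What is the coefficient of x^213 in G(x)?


1/(1 + x^2) = sum_{j>=0} (-1)^j x^(2j). Integrating termwise with G(0) = 0:
G(x) = sum_{j>=0} (-1)^j x^(2j+1) / (2j+1) = arctan(x).
Only odd powers are nonzero. For x^213 write 213 = 2*106 + 1, giving
(-1)^106 / 213 = 1/213 = 1/213.

1/213


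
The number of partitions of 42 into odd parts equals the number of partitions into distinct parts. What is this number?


Computing partitions of 42 into odd parts (1, 3, 5, ...):
Using the generating function prod_{k>=0} 1/(1-x^(2k+1)),
the count is 1426

1426


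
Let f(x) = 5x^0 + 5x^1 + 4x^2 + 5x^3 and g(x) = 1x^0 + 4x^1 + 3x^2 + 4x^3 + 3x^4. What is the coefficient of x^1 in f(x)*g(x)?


Cauchy product at x^1:
5*4 + 5*1
= 25

25


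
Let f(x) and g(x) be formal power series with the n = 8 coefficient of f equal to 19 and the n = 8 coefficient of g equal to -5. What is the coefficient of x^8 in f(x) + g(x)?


Addition of formal power series is termwise.
The coefficient of x^8 in f + g = 19 + -5
= 14

14


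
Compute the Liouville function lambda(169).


The Liouville function is lambda(k) = (-1)^Omega(k), where Omega(k) counts the prime factors of k with multiplicity.
Factoring: 169 = 13 * 13, so Omega(169) = 2.
lambda(169) = (-1)^2 = 1.

1


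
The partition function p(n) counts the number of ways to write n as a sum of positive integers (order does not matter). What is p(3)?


Using the generating function prod_{k>=1} 1/(1-x^k), we compute p(3).
By dynamic programming over parts 1 through 3:
p(3) = 3

3


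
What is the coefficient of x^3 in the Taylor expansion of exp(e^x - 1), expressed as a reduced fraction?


exp(e^x - 1) = sum_{k>=0} Bell_k x^k / k!, where Bell_k is the k-th Bell number.
So the coefficient of x^3 is Bell_3 / 3!.
Computing: Bell_3 = 5 and 3! = 6, giving
5/6 = 5/6.

5/6


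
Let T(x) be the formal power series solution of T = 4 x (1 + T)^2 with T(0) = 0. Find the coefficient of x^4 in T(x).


Apply the Lagrange inversion formula: if T = 4 x * phi(T) with phi(t) = (1 + t)^2, then [x^n] T = 4^n * (1/n) [t^(n-1)] phi(t)^n = 4^n * (1/n) [t^(n-1)] (1 + t)^(2n) = 4^n * (1/n) C(2n, n-1).
Using the identity C(2n, n-1) = C(2n, n) * n / (n+1), the unscaled factor equals C(2n, n) / (n+1) = C_n, the n-th Catalan number.
For n = 4: C_4 = C(8, 4) / 5 = 70/5 = 14.
With the 4^4 = 256 factor, the coefficient is 256 * 14 = 3584.

3584


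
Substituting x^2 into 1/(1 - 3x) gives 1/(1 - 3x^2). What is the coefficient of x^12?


The coefficient of x^(2m) in 1/(1 - 3x^2) is 3^m.
With n = 12 = 2*6, the coefficient is 3^6 = 729.

729


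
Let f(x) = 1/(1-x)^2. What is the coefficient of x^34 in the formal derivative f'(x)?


Differentiate: d/dx [ 1/(1-x)^r ] = r / (1-x)^(r+1).
Here r = 2, so f'(x) = 2 / (1-x)^3.
The expansion of 1/(1-x)^(r+1) has coefficient of x^n equal to C(n+r, r).
So the coefficient of x^34 in f'(x) is
2 * C(36, 2) = 2 * 630 = 1260

1260


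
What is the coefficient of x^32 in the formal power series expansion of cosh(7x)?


The Maclaurin series is cosh(t) = sum_{m>=0} t^(2m) / (2m)!, so substituting t = 7x, only even powers of x are nonzero, with coefficient of x^(2m) equal to 7^(2m) / (2m)!.
For x^32 the coefficient is 7^32/32! = 1104427674243920646305299201/263130836933693530167218012160000000 = 459986536544739960976801/109592185311825710190428160000000.

459986536544739960976801/109592185311825710190428160000000


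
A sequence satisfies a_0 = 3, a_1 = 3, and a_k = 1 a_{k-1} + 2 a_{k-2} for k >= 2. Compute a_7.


The characteristic equation is t^2 - 1 t - 2 = 0, with roots r_1 = 2 and r_2 = -1 (so c_1 = r_1 + r_2, c_2 = -r_1 r_2 as required).
One can use the closed form a_n = A r_1^n + B r_2^n, but direct iteration is more reliable:
a_0 = 3, a_1 = 3, a_2 = 9, a_3 = 15, a_4 = 33, a_5 = 63, a_6 = 129, a_7 = 255.
So a_7 = 255.

255


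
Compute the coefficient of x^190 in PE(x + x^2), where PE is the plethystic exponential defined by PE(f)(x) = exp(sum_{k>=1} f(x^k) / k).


With f(x) = x + x^2, the exponent is sum_{k>=1} (x^k + x^(2k)) / k = -ln(1 - x) - ln(1 - x^2). Exponentiating:
PE(x + x^2) = 1 / ((1 - x)(1 - x^2)).
This is the generating function for partitions of n into parts of size 1 or 2. The number of 2's can be any j in 0..95, and the rest are 1's, so
[x^190] = floor(190/2) + 1 = 96.

96


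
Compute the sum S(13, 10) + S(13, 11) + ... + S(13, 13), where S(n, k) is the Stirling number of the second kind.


By definition, S(n, k) counts partitions of an n-set into exactly k nonempty blocks.
Computing row n = 13 for k = 10..13:
S(13, k): 39325, 2431, 78, 1
Sum = 41835.

41835


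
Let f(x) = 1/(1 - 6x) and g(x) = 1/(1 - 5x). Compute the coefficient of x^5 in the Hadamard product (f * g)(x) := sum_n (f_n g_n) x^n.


f has coefficients f_k = 6^k and g has coefficients g_k = 5^k, so the Hadamard product has coefficient (f*g)_k = 6^k * 5^k = 30^k.
For k = 5: 30^5 = 24300000.

24300000


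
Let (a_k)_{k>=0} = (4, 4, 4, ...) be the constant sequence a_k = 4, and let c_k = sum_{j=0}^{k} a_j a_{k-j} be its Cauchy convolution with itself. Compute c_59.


Since a_j = 4 for all j >= 0, the convolution sum becomes
c_k = sum_{j=0}^{k} 4 * 4 = 16 * (k + 1).
Equivalently, the generating function of (a_k) is 4/(1 - x) and its square is 16/(1 - x)^2 = sum_{k>=0} 16(k + 1) x^k.
For k = 59: 16 * 60 = 960.

960


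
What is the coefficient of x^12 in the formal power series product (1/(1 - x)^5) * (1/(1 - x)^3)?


Combine the factors: (1/(1 - x)^5) * (1/(1 - x)^3) = 1/(1 - x)^8.
Then use 1/(1 - x)^r = sum_{k>=0} C(k + r - 1, r - 1) x^k with r = 8 and k = 12:
C(19, 7) = 50388.

50388


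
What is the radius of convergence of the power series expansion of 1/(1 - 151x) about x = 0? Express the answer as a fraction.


Expanding 1/(1 - 151x) = sum_{k>=0} 151^k x^k, the series converges when |151x| < 1, i.e., |x| < 1/151.
So the radius of convergence is 1/151 = 1/151.

1/151


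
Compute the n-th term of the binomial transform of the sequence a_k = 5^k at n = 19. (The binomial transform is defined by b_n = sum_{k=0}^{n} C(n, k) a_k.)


With a_k = 5^k, b_n = sum_{k=0}^{n} C(n, k) 5^k = (1 + 5)^n by the binomial theorem.
For n = 19: (1 + 5)^19 = 6^19 = 609359740010496.

609359740010496
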